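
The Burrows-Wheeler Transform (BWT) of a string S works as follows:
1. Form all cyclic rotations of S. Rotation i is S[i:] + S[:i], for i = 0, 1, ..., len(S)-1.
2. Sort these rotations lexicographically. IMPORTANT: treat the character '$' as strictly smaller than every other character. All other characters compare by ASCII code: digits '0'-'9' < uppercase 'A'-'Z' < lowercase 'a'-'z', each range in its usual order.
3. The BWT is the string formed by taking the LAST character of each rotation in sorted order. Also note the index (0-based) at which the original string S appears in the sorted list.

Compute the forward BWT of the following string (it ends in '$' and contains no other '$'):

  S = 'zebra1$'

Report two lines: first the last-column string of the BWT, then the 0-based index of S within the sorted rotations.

Answer: 1arezb$
6

Derivation:
All 7 rotations (rotation i = S[i:]+S[:i]):
  rot[0] = zebra1$
  rot[1] = ebra1$z
  rot[2] = bra1$ze
  rot[3] = ra1$zeb
  rot[4] = a1$zebr
  rot[5] = 1$zebra
  rot[6] = $zebra1
Sorted (with $ < everything):
  sorted[0] = $zebra1  (last char: '1')
  sorted[1] = 1$zebra  (last char: 'a')
  sorted[2] = a1$zebr  (last char: 'r')
  sorted[3] = bra1$ze  (last char: 'e')
  sorted[4] = ebra1$z  (last char: 'z')
  sorted[5] = ra1$zeb  (last char: 'b')
  sorted[6] = zebra1$  (last char: '$')
Last column: 1arezb$
Original string S is at sorted index 6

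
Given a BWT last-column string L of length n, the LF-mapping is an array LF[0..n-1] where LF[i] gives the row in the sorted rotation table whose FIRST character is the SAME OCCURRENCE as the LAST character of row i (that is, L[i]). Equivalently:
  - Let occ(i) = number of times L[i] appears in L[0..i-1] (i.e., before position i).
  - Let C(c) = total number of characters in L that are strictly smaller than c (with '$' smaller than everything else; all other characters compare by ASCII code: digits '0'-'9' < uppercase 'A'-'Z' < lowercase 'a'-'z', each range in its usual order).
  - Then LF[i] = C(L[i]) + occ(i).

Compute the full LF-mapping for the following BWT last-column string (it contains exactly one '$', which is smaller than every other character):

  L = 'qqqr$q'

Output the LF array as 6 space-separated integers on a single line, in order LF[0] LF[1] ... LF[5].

Char counts: '$':1, 'q':4, 'r':1
C (first-col start): C('$')=0, C('q')=1, C('r')=5
L[0]='q': occ=0, LF[0]=C('q')+0=1+0=1
L[1]='q': occ=1, LF[1]=C('q')+1=1+1=2
L[2]='q': occ=2, LF[2]=C('q')+2=1+2=3
L[3]='r': occ=0, LF[3]=C('r')+0=5+0=5
L[4]='$': occ=0, LF[4]=C('$')+0=0+0=0
L[5]='q': occ=3, LF[5]=C('q')+3=1+3=4

Answer: 1 2 3 5 0 4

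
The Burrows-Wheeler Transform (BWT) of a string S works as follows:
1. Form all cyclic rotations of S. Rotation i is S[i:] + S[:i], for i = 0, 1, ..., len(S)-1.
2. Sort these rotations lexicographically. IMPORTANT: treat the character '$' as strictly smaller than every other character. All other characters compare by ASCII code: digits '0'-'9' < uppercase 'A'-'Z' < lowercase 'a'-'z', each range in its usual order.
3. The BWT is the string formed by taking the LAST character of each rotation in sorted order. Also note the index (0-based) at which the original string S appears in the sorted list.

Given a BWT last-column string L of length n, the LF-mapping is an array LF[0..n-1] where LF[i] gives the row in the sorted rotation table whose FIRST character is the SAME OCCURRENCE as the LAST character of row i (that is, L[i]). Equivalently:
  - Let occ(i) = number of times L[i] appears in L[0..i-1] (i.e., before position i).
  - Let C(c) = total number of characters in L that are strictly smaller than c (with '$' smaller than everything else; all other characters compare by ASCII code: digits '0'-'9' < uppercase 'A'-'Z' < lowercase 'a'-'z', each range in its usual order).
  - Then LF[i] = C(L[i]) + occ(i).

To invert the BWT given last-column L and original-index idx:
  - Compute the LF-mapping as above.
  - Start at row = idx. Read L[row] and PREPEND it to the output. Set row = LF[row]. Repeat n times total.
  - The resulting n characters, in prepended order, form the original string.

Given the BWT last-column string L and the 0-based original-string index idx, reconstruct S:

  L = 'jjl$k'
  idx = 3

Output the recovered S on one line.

LF mapping: 1 2 4 0 3
Walk LF starting at row 3, prepending L[row]:
  step 1: row=3, L[3]='$', prepend. Next row=LF[3]=0
  step 2: row=0, L[0]='j', prepend. Next row=LF[0]=1
  step 3: row=1, L[1]='j', prepend. Next row=LF[1]=2
  step 4: row=2, L[2]='l', prepend. Next row=LF[2]=4
  step 5: row=4, L[4]='k', prepend. Next row=LF[4]=3
Reversed output: kljj$

Answer: kljj$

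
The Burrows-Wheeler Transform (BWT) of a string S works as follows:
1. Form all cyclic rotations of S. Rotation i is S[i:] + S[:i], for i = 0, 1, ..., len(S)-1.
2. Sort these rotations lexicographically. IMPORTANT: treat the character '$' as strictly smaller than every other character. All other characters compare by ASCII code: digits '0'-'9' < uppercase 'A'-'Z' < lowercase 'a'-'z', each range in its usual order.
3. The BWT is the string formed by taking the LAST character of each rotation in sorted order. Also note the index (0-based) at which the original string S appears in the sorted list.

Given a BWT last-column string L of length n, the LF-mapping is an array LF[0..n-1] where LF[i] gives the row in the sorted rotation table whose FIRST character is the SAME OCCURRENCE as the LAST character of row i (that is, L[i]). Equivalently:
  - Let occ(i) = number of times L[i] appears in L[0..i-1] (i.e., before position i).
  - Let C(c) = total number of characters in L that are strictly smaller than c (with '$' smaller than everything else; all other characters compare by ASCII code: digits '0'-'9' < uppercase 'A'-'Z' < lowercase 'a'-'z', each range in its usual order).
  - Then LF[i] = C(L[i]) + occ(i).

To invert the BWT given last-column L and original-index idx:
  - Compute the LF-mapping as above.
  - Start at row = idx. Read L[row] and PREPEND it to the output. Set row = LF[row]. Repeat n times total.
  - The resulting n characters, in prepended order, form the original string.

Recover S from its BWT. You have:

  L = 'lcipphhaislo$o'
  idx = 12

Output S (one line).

Answer: philosophical$

Derivation:
LF mapping: 7 2 5 11 12 3 4 1 6 13 8 9 0 10
Walk LF starting at row 12, prepending L[row]:
  step 1: row=12, L[12]='$', prepend. Next row=LF[12]=0
  step 2: row=0, L[0]='l', prepend. Next row=LF[0]=7
  step 3: row=7, L[7]='a', prepend. Next row=LF[7]=1
  step 4: row=1, L[1]='c', prepend. Next row=LF[1]=2
  step 5: row=2, L[2]='i', prepend. Next row=LF[2]=5
  step 6: row=5, L[5]='h', prepend. Next row=LF[5]=3
  step 7: row=3, L[3]='p', prepend. Next row=LF[3]=11
  step 8: row=11, L[11]='o', prepend. Next row=LF[11]=9
  step 9: row=9, L[9]='s', prepend. Next row=LF[9]=13
  step 10: row=13, L[13]='o', prepend. Next row=LF[13]=10
  step 11: row=10, L[10]='l', prepend. Next row=LF[10]=8
  step 12: row=8, L[8]='i', prepend. Next row=LF[8]=6
  step 13: row=6, L[6]='h', prepend. Next row=LF[6]=4
  step 14: row=4, L[4]='p', prepend. Next row=LF[4]=12
Reversed output: philosophical$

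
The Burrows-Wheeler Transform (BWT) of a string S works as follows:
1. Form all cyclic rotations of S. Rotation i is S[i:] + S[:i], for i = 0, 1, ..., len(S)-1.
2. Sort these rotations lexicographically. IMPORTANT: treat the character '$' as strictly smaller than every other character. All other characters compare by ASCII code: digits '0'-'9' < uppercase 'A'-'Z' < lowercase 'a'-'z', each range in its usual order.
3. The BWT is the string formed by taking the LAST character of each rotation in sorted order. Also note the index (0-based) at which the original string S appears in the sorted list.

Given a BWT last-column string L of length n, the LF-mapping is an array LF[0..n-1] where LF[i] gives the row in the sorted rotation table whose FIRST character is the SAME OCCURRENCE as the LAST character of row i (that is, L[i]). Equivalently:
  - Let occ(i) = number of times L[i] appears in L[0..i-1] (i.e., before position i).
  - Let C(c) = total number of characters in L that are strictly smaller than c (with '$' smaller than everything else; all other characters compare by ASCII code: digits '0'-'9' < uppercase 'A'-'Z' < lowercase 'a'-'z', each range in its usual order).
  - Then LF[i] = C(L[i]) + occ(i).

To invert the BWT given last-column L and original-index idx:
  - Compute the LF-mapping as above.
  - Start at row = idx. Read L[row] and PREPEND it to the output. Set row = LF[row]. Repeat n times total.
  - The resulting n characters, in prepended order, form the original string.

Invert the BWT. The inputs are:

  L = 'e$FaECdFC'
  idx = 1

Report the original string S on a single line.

Answer: CFdaEFCe$

Derivation:
LF mapping: 8 0 4 6 3 1 7 5 2
Walk LF starting at row 1, prepending L[row]:
  step 1: row=1, L[1]='$', prepend. Next row=LF[1]=0
  step 2: row=0, L[0]='e', prepend. Next row=LF[0]=8
  step 3: row=8, L[8]='C', prepend. Next row=LF[8]=2
  step 4: row=2, L[2]='F', prepend. Next row=LF[2]=4
  step 5: row=4, L[4]='E', prepend. Next row=LF[4]=3
  step 6: row=3, L[3]='a', prepend. Next row=LF[3]=6
  step 7: row=6, L[6]='d', prepend. Next row=LF[6]=7
  step 8: row=7, L[7]='F', prepend. Next row=LF[7]=5
  step 9: row=5, L[5]='C', prepend. Next row=LF[5]=1
Reversed output: CFdaEFCe$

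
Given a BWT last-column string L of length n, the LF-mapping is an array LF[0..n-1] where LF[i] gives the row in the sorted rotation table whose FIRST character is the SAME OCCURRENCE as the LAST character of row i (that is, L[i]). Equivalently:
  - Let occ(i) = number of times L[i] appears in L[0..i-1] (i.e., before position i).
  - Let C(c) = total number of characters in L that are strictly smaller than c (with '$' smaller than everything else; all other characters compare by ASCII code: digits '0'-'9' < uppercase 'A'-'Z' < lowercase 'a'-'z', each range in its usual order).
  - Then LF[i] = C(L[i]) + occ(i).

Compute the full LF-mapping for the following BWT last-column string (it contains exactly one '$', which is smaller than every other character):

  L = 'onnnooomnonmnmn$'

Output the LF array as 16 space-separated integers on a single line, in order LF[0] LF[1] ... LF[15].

Answer: 11 4 5 6 12 13 14 1 7 15 8 2 9 3 10 0

Derivation:
Char counts: '$':1, 'm':3, 'n':7, 'o':5
C (first-col start): C('$')=0, C('m')=1, C('n')=4, C('o')=11
L[0]='o': occ=0, LF[0]=C('o')+0=11+0=11
L[1]='n': occ=0, LF[1]=C('n')+0=4+0=4
L[2]='n': occ=1, LF[2]=C('n')+1=4+1=5
L[3]='n': occ=2, LF[3]=C('n')+2=4+2=6
L[4]='o': occ=1, LF[4]=C('o')+1=11+1=12
L[5]='o': occ=2, LF[5]=C('o')+2=11+2=13
L[6]='o': occ=3, LF[6]=C('o')+3=11+3=14
L[7]='m': occ=0, LF[7]=C('m')+0=1+0=1
L[8]='n': occ=3, LF[8]=C('n')+3=4+3=7
L[9]='o': occ=4, LF[9]=C('o')+4=11+4=15
L[10]='n': occ=4, LF[10]=C('n')+4=4+4=8
L[11]='m': occ=1, LF[11]=C('m')+1=1+1=2
L[12]='n': occ=5, LF[12]=C('n')+5=4+5=9
L[13]='m': occ=2, LF[13]=C('m')+2=1+2=3
L[14]='n': occ=6, LF[14]=C('n')+6=4+6=10
L[15]='$': occ=0, LF[15]=C('$')+0=0+0=0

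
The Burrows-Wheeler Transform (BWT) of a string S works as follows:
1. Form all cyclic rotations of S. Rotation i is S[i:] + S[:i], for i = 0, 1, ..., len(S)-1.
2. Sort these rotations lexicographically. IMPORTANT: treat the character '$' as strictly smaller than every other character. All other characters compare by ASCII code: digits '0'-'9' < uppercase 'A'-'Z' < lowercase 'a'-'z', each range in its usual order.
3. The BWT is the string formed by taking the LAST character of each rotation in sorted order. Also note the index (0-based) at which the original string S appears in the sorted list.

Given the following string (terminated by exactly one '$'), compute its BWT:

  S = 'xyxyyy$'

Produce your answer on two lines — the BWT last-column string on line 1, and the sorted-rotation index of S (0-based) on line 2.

All 7 rotations (rotation i = S[i:]+S[:i]):
  rot[0] = xyxyyy$
  rot[1] = yxyyy$x
  rot[2] = xyyy$xy
  rot[3] = yyy$xyx
  rot[4] = yy$xyxy
  rot[5] = y$xyxyy
  rot[6] = $xyxyyy
Sorted (with $ < everything):
  sorted[0] = $xyxyyy  (last char: 'y')
  sorted[1] = xyxyyy$  (last char: '$')
  sorted[2] = xyyy$xy  (last char: 'y')
  sorted[3] = y$xyxyy  (last char: 'y')
  sorted[4] = yxyyy$x  (last char: 'x')
  sorted[5] = yy$xyxy  (last char: 'y')
  sorted[6] = yyy$xyx  (last char: 'x')
Last column: y$yyxyx
Original string S is at sorted index 1

Answer: y$yyxyx
1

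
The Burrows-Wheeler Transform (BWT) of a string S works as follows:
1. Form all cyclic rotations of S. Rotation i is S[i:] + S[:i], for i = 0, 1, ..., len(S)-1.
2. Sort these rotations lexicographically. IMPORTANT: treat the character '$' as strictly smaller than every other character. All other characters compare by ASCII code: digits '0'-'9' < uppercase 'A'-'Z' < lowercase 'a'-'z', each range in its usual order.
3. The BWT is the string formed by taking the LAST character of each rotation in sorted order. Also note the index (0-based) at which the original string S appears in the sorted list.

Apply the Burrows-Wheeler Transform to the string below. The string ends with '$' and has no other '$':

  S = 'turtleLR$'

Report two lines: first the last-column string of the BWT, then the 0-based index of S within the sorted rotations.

All 9 rotations (rotation i = S[i:]+S[:i]):
  rot[0] = turtleLR$
  rot[1] = urtleLR$t
  rot[2] = rtleLR$tu
  rot[3] = tleLR$tur
  rot[4] = leLR$turt
  rot[5] = eLR$turtl
  rot[6] = LR$turtle
  rot[7] = R$turtleL
  rot[8] = $turtleLR
Sorted (with $ < everything):
  sorted[0] = $turtleLR  (last char: 'R')
  sorted[1] = LR$turtle  (last char: 'e')
  sorted[2] = R$turtleL  (last char: 'L')
  sorted[3] = eLR$turtl  (last char: 'l')
  sorted[4] = leLR$turt  (last char: 't')
  sorted[5] = rtleLR$tu  (last char: 'u')
  sorted[6] = tleLR$tur  (last char: 'r')
  sorted[7] = turtleLR$  (last char: '$')
  sorted[8] = urtleLR$t  (last char: 't')
Last column: ReLltur$t
Original string S is at sorted index 7

Answer: ReLltur$t
7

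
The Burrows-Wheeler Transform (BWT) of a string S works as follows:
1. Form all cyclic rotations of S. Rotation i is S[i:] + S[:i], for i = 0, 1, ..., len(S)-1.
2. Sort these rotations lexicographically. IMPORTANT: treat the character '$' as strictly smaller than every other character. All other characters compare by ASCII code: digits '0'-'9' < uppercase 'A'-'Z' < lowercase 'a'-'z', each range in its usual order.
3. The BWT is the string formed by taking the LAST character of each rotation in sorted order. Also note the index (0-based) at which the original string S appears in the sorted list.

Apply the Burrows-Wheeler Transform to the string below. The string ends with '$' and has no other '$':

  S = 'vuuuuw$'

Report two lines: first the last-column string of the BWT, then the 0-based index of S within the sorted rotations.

All 7 rotations (rotation i = S[i:]+S[:i]):
  rot[0] = vuuuuw$
  rot[1] = uuuuw$v
  rot[2] = uuuw$vu
  rot[3] = uuw$vuu
  rot[4] = uw$vuuu
  rot[5] = w$vuuuu
  rot[6] = $vuuuuw
Sorted (with $ < everything):
  sorted[0] = $vuuuuw  (last char: 'w')
  sorted[1] = uuuuw$v  (last char: 'v')
  sorted[2] = uuuw$vu  (last char: 'u')
  sorted[3] = uuw$vuu  (last char: 'u')
  sorted[4] = uw$vuuu  (last char: 'u')
  sorted[5] = vuuuuw$  (last char: '$')
  sorted[6] = w$vuuuu  (last char: 'u')
Last column: wvuuu$u
Original string S is at sorted index 5

Answer: wvuuu$u
5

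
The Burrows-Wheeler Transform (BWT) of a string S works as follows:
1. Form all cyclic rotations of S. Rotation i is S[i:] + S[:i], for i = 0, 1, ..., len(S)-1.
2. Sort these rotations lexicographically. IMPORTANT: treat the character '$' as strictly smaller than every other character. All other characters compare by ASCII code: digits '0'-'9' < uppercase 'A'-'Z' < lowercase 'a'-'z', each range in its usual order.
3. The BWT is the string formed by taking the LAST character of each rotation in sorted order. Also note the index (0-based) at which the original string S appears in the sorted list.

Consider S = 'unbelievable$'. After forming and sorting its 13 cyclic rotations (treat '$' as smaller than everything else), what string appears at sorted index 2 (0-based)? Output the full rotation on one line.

All 13 rotations (rotation i = S[i:]+S[:i]):
  rot[0] = unbelievable$
  rot[1] = nbelievable$u
  rot[2] = believable$un
  rot[3] = elievable$unb
  rot[4] = lievable$unbe
  rot[5] = ievable$unbel
  rot[6] = evable$unbeli
  rot[7] = vable$unbelie
  rot[8] = able$unbeliev
  rot[9] = ble$unbelieva
  rot[10] = le$unbelievab
  rot[11] = e$unbelievabl
  rot[12] = $unbelievable
Sorted (with $ < everything):
  sorted[0] = $unbelievable
  sorted[1] = able$unbeliev
  sorted[2] = believable$un
  sorted[3] = ble$unbelieva
  sorted[4] = e$unbelievabl
  sorted[5] = elievable$unb
  sorted[6] = evable$unbeli
  sorted[7] = ievable$unbel
  sorted[8] = le$unbelievab
  sorted[9] = lievable$unbe
  sorted[10] = nbelievable$u
  sorted[11] = unbelievable$
  sorted[12] = vable$unbelie
sorted[2] = believable$un

Answer: believable$un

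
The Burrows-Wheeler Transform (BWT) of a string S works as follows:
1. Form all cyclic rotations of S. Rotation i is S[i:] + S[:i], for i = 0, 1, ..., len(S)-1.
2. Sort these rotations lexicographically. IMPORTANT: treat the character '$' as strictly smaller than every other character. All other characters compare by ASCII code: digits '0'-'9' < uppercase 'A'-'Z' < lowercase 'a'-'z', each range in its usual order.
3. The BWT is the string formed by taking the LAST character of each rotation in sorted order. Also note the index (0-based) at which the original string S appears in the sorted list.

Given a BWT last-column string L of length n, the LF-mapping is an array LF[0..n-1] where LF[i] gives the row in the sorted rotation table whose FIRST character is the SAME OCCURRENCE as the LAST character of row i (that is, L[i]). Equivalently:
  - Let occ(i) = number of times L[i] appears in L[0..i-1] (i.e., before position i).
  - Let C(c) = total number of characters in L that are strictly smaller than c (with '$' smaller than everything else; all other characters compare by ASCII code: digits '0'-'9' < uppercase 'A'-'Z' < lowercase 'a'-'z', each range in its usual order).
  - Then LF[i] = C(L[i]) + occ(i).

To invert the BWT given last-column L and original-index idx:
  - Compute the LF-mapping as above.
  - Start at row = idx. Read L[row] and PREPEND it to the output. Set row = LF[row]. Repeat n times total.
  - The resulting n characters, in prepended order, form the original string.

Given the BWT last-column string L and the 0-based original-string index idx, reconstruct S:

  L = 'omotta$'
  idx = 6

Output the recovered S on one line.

Answer: tomato$

Derivation:
LF mapping: 3 2 4 5 6 1 0
Walk LF starting at row 6, prepending L[row]:
  step 1: row=6, L[6]='$', prepend. Next row=LF[6]=0
  step 2: row=0, L[0]='o', prepend. Next row=LF[0]=3
  step 3: row=3, L[3]='t', prepend. Next row=LF[3]=5
  step 4: row=5, L[5]='a', prepend. Next row=LF[5]=1
  step 5: row=1, L[1]='m', prepend. Next row=LF[1]=2
  step 6: row=2, L[2]='o', prepend. Next row=LF[2]=4
  step 7: row=4, L[4]='t', prepend. Next row=LF[4]=6
Reversed output: tomato$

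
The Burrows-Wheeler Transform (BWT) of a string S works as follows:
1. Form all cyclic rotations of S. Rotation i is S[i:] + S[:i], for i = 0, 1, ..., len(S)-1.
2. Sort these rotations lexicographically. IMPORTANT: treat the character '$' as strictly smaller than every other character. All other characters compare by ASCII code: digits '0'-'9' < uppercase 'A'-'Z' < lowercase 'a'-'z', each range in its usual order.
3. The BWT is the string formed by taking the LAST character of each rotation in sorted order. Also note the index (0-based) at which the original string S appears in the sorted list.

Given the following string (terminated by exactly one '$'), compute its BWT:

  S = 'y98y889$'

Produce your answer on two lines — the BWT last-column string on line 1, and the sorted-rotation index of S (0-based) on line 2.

Answer: 9y898y8$
7

Derivation:
All 8 rotations (rotation i = S[i:]+S[:i]):
  rot[0] = y98y889$
  rot[1] = 98y889$y
  rot[2] = 8y889$y9
  rot[3] = y889$y98
  rot[4] = 889$y98y
  rot[5] = 89$y98y8
  rot[6] = 9$y98y88
  rot[7] = $y98y889
Sorted (with $ < everything):
  sorted[0] = $y98y889  (last char: '9')
  sorted[1] = 889$y98y  (last char: 'y')
  sorted[2] = 89$y98y8  (last char: '8')
  sorted[3] = 8y889$y9  (last char: '9')
  sorted[4] = 9$y98y88  (last char: '8')
  sorted[5] = 98y889$y  (last char: 'y')
  sorted[6] = y889$y98  (last char: '8')
  sorted[7] = y98y889$  (last char: '$')
Last column: 9y898y8$
Original string S is at sorted index 7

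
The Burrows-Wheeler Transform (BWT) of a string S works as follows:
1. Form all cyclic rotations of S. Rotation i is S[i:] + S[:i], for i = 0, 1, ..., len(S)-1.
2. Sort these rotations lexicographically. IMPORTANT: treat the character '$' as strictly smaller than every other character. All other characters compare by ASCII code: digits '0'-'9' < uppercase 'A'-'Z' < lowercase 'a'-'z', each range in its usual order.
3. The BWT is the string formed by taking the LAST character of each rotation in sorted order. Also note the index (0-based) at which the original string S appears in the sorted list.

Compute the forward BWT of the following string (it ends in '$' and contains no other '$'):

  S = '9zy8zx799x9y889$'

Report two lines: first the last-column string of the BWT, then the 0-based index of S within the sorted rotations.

All 16 rotations (rotation i = S[i:]+S[:i]):
  rot[0] = 9zy8zx799x9y889$
  rot[1] = zy8zx799x9y889$9
  rot[2] = y8zx799x9y889$9z
  rot[3] = 8zx799x9y889$9zy
  rot[4] = zx799x9y889$9zy8
  rot[5] = x799x9y889$9zy8z
  rot[6] = 799x9y889$9zy8zx
  rot[7] = 99x9y889$9zy8zx7
  rot[8] = 9x9y889$9zy8zx79
  rot[9] = x9y889$9zy8zx799
  rot[10] = 9y889$9zy8zx799x
  rot[11] = y889$9zy8zx799x9
  rot[12] = 889$9zy8zx799x9y
  rot[13] = 89$9zy8zx799x9y8
  rot[14] = 9$9zy8zx799x9y88
  rot[15] = $9zy8zx799x9y889
Sorted (with $ < everything):
  sorted[0] = $9zy8zx799x9y889  (last char: '9')
  sorted[1] = 799x9y889$9zy8zx  (last char: 'x')
  sorted[2] = 889$9zy8zx799x9y  (last char: 'y')
  sorted[3] = 89$9zy8zx799x9y8  (last char: '8')
  sorted[4] = 8zx799x9y889$9zy  (last char: 'y')
  sorted[5] = 9$9zy8zx799x9y88  (last char: '8')
  sorted[6] = 99x9y889$9zy8zx7  (last char: '7')
  sorted[7] = 9x9y889$9zy8zx79  (last char: '9')
  sorted[8] = 9y889$9zy8zx799x  (last char: 'x')
  sorted[9] = 9zy8zx799x9y889$  (last char: '$')
  sorted[10] = x799x9y889$9zy8z  (last char: 'z')
  sorted[11] = x9y889$9zy8zx799  (last char: '9')
  sorted[12] = y889$9zy8zx799x9  (last char: '9')
  sorted[13] = y8zx799x9y889$9z  (last char: 'z')
  sorted[14] = zx799x9y889$9zy8  (last char: '8')
  sorted[15] = zy8zx799x9y889$9  (last char: '9')
Last column: 9xy8y879x$z99z89
Original string S is at sorted index 9

Answer: 9xy8y879x$z99z89
9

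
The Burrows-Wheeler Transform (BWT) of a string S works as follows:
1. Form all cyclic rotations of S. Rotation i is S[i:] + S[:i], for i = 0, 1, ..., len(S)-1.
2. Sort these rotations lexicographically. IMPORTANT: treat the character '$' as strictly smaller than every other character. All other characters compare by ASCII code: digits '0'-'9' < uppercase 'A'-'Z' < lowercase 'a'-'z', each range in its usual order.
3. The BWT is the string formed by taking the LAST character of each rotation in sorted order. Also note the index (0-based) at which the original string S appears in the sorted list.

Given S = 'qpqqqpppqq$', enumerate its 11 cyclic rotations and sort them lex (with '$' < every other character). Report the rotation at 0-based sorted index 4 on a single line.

All 11 rotations (rotation i = S[i:]+S[:i]):
  rot[0] = qpqqqpppqq$
  rot[1] = pqqqpppqq$q
  rot[2] = qqqpppqq$qp
  rot[3] = qqpppqq$qpq
  rot[4] = qpppqq$qpqq
  rot[5] = pppqq$qpqqq
  rot[6] = ppqq$qpqqqp
  rot[7] = pqq$qpqqqpp
  rot[8] = qq$qpqqqppp
  rot[9] = q$qpqqqpppq
  rot[10] = $qpqqqpppqq
Sorted (with $ < everything):
  sorted[0] = $qpqqqpppqq
  sorted[1] = pppqq$qpqqq
  sorted[2] = ppqq$qpqqqp
  sorted[3] = pqq$qpqqqpp
  sorted[4] = pqqqpppqq$q
  sorted[5] = q$qpqqqpppq
  sorted[6] = qpppqq$qpqq
  sorted[7] = qpqqqpppqq$
  sorted[8] = qq$qpqqqppp
  sorted[9] = qqpppqq$qpq
  sorted[10] = qqqpppqq$qp
sorted[4] = pqqqpppqq$q

Answer: pqqqpppqq$q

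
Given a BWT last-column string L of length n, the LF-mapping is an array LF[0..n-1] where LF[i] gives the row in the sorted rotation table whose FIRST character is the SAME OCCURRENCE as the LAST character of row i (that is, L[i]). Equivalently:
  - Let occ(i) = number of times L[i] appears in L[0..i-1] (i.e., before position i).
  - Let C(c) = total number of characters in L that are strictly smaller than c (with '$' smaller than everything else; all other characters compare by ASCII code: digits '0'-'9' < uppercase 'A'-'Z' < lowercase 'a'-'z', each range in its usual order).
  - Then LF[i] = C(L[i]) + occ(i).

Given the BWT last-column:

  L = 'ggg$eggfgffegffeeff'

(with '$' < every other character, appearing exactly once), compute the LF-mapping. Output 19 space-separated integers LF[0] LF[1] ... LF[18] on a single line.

Char counts: '$':1, 'e':4, 'f':7, 'g':7
C (first-col start): C('$')=0, C('e')=1, C('f')=5, C('g')=12
L[0]='g': occ=0, LF[0]=C('g')+0=12+0=12
L[1]='g': occ=1, LF[1]=C('g')+1=12+1=13
L[2]='g': occ=2, LF[2]=C('g')+2=12+2=14
L[3]='$': occ=0, LF[3]=C('$')+0=0+0=0
L[4]='e': occ=0, LF[4]=C('e')+0=1+0=1
L[5]='g': occ=3, LF[5]=C('g')+3=12+3=15
L[6]='g': occ=4, LF[6]=C('g')+4=12+4=16
L[7]='f': occ=0, LF[7]=C('f')+0=5+0=5
L[8]='g': occ=5, LF[8]=C('g')+5=12+5=17
L[9]='f': occ=1, LF[9]=C('f')+1=5+1=6
L[10]='f': occ=2, LF[10]=C('f')+2=5+2=7
L[11]='e': occ=1, LF[11]=C('e')+1=1+1=2
L[12]='g': occ=6, LF[12]=C('g')+6=12+6=18
L[13]='f': occ=3, LF[13]=C('f')+3=5+3=8
L[14]='f': occ=4, LF[14]=C('f')+4=5+4=9
L[15]='e': occ=2, LF[15]=C('e')+2=1+2=3
L[16]='e': occ=3, LF[16]=C('e')+3=1+3=4
L[17]='f': occ=5, LF[17]=C('f')+5=5+5=10
L[18]='f': occ=6, LF[18]=C('f')+6=5+6=11

Answer: 12 13 14 0 1 15 16 5 17 6 7 2 18 8 9 3 4 10 11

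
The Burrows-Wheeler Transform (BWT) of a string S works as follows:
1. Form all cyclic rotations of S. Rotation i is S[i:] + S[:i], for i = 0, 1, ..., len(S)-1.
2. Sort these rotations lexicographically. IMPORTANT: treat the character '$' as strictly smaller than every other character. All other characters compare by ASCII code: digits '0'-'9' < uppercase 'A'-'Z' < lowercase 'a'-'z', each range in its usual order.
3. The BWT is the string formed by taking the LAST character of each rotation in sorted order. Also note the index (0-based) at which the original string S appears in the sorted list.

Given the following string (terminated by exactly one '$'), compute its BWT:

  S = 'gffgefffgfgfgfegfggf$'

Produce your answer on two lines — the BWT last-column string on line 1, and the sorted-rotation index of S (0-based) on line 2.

All 21 rotations (rotation i = S[i:]+S[:i]):
  rot[0] = gffgefffgfgfgfegfggf$
  rot[1] = ffgefffgfgfgfegfggf$g
  rot[2] = fgefffgfgfgfegfggf$gf
  rot[3] = gefffgfgfgfegfggf$gff
  rot[4] = efffgfgfgfegfggf$gffg
  rot[5] = fffgfgfgfegfggf$gffge
  rot[6] = ffgfgfgfegfggf$gffgef
  rot[7] = fgfgfgfegfggf$gffgeff
  rot[8] = gfgfgfegfggf$gffgefff
  rot[9] = fgfgfegfggf$gffgefffg
  rot[10] = gfgfegfggf$gffgefffgf
  rot[11] = fgfegfggf$gffgefffgfg
  rot[12] = gfegfggf$gffgefffgfgf
  rot[13] = fegfggf$gffgefffgfgfg
  rot[14] = egfggf$gffgefffgfgfgf
  rot[15] = gfggf$gffgefffgfgfgfe
  rot[16] = fggf$gffgefffgfgfgfeg
  rot[17] = ggf$gffgefffgfgfgfegf
  rot[18] = gf$gffgefffgfgfgfegfg
  rot[19] = f$gffgefffgfgfgfegfgg
  rot[20] = $gffgefffgfgfgfegfggf
Sorted (with $ < everything):
  sorted[0] = $gffgefffgfgfgfegfggf  (last char: 'f')
  sorted[1] = efffgfgfgfegfggf$gffg  (last char: 'g')
  sorted[2] = egfggf$gffgefffgfgfgf  (last char: 'f')
  sorted[3] = f$gffgefffgfgfgfegfgg  (last char: 'g')
  sorted[4] = fegfggf$gffgefffgfgfg  (last char: 'g')
  sorted[5] = fffgfgfgfegfggf$gffge  (last char: 'e')
  sorted[6] = ffgefffgfgfgfegfggf$g  (last char: 'g')
  sorted[7] = ffgfgfgfegfggf$gffgef  (last char: 'f')
  sorted[8] = fgefffgfgfgfegfggf$gf  (last char: 'f')
  sorted[9] = fgfegfggf$gffgefffgfg  (last char: 'g')
  sorted[10] = fgfgfegfggf$gffgefffg  (last char: 'g')
  sorted[11] = fgfgfgfegfggf$gffgeff  (last char: 'f')
  sorted[12] = fggf$gffgefffgfgfgfeg  (last char: 'g')
  sorted[13] = gefffgfgfgfegfggf$gff  (last char: 'f')
  sorted[14] = gf$gffgefffgfgfgfegfg  (last char: 'g')
  sorted[15] = gfegfggf$gffgefffgfgf  (last char: 'f')
  sorted[16] = gffgefffgfgfgfegfggf$  (last char: '$')
  sorted[17] = gfgfegfggf$gffgefffgf  (last char: 'f')
  sorted[18] = gfgfgfegfggf$gffgefff  (last char: 'f')
  sorted[19] = gfggf$gffgefffgfgfgfe  (last char: 'e')
  sorted[20] = ggf$gffgefffgfgfgfegf  (last char: 'f')
Last column: fgfggegffggfgfgf$ffef
Original string S is at sorted index 16

Answer: fgfggegffggfgfgf$ffef
16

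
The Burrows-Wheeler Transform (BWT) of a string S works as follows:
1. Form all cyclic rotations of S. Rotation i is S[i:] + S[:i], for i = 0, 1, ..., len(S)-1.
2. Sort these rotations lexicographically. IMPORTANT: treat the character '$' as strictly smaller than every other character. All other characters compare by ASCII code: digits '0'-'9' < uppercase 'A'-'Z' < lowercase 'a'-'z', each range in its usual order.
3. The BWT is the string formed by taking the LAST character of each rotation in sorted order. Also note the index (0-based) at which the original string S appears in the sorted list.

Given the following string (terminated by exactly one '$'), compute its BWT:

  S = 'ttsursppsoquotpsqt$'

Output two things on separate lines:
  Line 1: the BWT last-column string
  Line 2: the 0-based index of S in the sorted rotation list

Answer: tsusptsouprptqot$qs
16

Derivation:
All 19 rotations (rotation i = S[i:]+S[:i]):
  rot[0] = ttsursppsoquotpsqt$
  rot[1] = tsursppsoquotpsqt$t
  rot[2] = sursppsoquotpsqt$tt
  rot[3] = ursppsoquotpsqt$tts
  rot[4] = rsppsoquotpsqt$ttsu
  rot[5] = sppsoquotpsqt$ttsur
  rot[6] = ppsoquotpsqt$ttsurs
  rot[7] = psoquotpsqt$ttsursp
  rot[8] = soquotpsqt$ttsurspp
  rot[9] = oquotpsqt$ttsurspps
  rot[10] = quotpsqt$ttsursppso
  rot[11] = uotpsqt$ttsursppsoq
  rot[12] = otpsqt$ttsursppsoqu
  rot[13] = tpsqt$ttsursppsoquo
  rot[14] = psqt$ttsursppsoquot
  rot[15] = sqt$ttsursppsoquotp
  rot[16] = qt$ttsursppsoquotps
  rot[17] = t$ttsursppsoquotpsq
  rot[18] = $ttsursppsoquotpsqt
Sorted (with $ < everything):
  sorted[0] = $ttsursppsoquotpsqt  (last char: 't')
  sorted[1] = oquotpsqt$ttsurspps  (last char: 's')
  sorted[2] = otpsqt$ttsursppsoqu  (last char: 'u')
  sorted[3] = ppsoquotpsqt$ttsurs  (last char: 's')
  sorted[4] = psoquotpsqt$ttsursp  (last char: 'p')
  sorted[5] = psqt$ttsursppsoquot  (last char: 't')
  sorted[6] = qt$ttsursppsoquotps  (last char: 's')
  sorted[7] = quotpsqt$ttsursppso  (last char: 'o')
  sorted[8] = rsppsoquotpsqt$ttsu  (last char: 'u')
  sorted[9] = soquotpsqt$ttsurspp  (last char: 'p')
  sorted[10] = sppsoquotpsqt$ttsur  (last char: 'r')
  sorted[11] = sqt$ttsursppsoquotp  (last char: 'p')
  sorted[12] = sursppsoquotpsqt$tt  (last char: 't')
  sorted[13] = t$ttsursppsoquotpsq  (last char: 'q')
  sorted[14] = tpsqt$ttsursppsoquo  (last char: 'o')
  sorted[15] = tsursppsoquotpsqt$t  (last char: 't')
  sorted[16] = ttsursppsoquotpsqt$  (last char: '$')
  sorted[17] = uotpsqt$ttsursppsoq  (last char: 'q')
  sorted[18] = ursppsoquotpsqt$tts  (last char: 's')
Last column: tsusptsouprptqot$qs
Original string S is at sorted index 16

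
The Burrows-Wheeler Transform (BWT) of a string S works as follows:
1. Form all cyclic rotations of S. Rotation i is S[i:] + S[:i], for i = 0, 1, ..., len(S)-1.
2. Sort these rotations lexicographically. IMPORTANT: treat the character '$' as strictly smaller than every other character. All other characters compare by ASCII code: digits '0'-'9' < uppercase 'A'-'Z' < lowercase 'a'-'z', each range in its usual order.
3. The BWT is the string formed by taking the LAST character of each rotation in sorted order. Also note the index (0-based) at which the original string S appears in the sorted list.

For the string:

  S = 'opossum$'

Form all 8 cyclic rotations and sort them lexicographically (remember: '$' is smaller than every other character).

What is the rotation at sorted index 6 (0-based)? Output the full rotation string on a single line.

Answer: sum$opos

Derivation:
All 8 rotations (rotation i = S[i:]+S[:i]):
  rot[0] = opossum$
  rot[1] = possum$o
  rot[2] = ossum$op
  rot[3] = ssum$opo
  rot[4] = sum$opos
  rot[5] = um$oposs
  rot[6] = m$opossu
  rot[7] = $opossum
Sorted (with $ < everything):
  sorted[0] = $opossum
  sorted[1] = m$opossu
  sorted[2] = opossum$
  sorted[3] = ossum$op
  sorted[4] = possum$o
  sorted[5] = ssum$opo
  sorted[6] = sum$opos
  sorted[7] = um$oposs
sorted[6] = sum$opos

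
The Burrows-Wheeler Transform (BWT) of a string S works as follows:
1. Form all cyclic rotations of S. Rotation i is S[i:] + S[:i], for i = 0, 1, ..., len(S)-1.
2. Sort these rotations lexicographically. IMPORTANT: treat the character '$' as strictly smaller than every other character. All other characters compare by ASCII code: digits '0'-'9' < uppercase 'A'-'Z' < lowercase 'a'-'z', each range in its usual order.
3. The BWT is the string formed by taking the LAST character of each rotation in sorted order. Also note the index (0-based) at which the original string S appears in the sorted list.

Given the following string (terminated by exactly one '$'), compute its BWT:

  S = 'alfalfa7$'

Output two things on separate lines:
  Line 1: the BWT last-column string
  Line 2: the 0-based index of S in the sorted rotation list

Answer: 7aff$llaa
4

Derivation:
All 9 rotations (rotation i = S[i:]+S[:i]):
  rot[0] = alfalfa7$
  rot[1] = lfalfa7$a
  rot[2] = falfa7$al
  rot[3] = alfa7$alf
  rot[4] = lfa7$alfa
  rot[5] = fa7$alfal
  rot[6] = a7$alfalf
  rot[7] = 7$alfalfa
  rot[8] = $alfalfa7
Sorted (with $ < everything):
  sorted[0] = $alfalfa7  (last char: '7')
  sorted[1] = 7$alfalfa  (last char: 'a')
  sorted[2] = a7$alfalf  (last char: 'f')
  sorted[3] = alfa7$alf  (last char: 'f')
  sorted[4] = alfalfa7$  (last char: '$')
  sorted[5] = fa7$alfal  (last char: 'l')
  sorted[6] = falfa7$al  (last char: 'l')
  sorted[7] = lfa7$alfa  (last char: 'a')
  sorted[8] = lfalfa7$a  (last char: 'a')
Last column: 7aff$llaa
Original string S is at sorted index 4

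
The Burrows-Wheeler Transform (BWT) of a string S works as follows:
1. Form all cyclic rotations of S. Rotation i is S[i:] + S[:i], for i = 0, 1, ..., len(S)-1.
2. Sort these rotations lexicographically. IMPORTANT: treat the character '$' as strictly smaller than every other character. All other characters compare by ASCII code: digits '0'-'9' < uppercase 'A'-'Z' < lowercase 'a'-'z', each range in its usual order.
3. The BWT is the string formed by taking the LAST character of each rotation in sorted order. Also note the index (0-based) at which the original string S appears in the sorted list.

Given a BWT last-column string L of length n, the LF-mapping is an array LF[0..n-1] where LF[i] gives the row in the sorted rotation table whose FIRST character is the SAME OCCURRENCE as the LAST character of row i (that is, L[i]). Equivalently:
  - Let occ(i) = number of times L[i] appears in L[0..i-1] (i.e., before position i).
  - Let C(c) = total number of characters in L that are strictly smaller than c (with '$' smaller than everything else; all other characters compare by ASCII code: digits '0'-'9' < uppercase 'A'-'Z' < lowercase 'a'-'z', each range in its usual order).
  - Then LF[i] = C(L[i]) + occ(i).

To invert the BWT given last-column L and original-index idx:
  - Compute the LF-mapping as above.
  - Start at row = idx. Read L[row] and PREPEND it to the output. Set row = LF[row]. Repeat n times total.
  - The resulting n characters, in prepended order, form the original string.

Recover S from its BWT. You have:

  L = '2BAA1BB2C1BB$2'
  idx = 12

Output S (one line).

LF mapping: 3 8 6 7 1 9 10 4 13 2 11 12 0 5
Walk LF starting at row 12, prepending L[row]:
  step 1: row=12, L[12]='$', prepend. Next row=LF[12]=0
  step 2: row=0, L[0]='2', prepend. Next row=LF[0]=3
  step 3: row=3, L[3]='A', prepend. Next row=LF[3]=7
  step 4: row=7, L[7]='2', prepend. Next row=LF[7]=4
  step 5: row=4, L[4]='1', prepend. Next row=LF[4]=1
  step 6: row=1, L[1]='B', prepend. Next row=LF[1]=8
  step 7: row=8, L[8]='C', prepend. Next row=LF[8]=13
  step 8: row=13, L[13]='2', prepend. Next row=LF[13]=5
  step 9: row=5, L[5]='B', prepend. Next row=LF[5]=9
  step 10: row=9, L[9]='1', prepend. Next row=LF[9]=2
  step 11: row=2, L[2]='A', prepend. Next row=LF[2]=6
  step 12: row=6, L[6]='B', prepend. Next row=LF[6]=10
  step 13: row=10, L[10]='B', prepend. Next row=LF[10]=11
  step 14: row=11, L[11]='B', prepend. Next row=LF[11]=12
Reversed output: BBBA1B2CB12A2$

Answer: BBBA1B2CB12A2$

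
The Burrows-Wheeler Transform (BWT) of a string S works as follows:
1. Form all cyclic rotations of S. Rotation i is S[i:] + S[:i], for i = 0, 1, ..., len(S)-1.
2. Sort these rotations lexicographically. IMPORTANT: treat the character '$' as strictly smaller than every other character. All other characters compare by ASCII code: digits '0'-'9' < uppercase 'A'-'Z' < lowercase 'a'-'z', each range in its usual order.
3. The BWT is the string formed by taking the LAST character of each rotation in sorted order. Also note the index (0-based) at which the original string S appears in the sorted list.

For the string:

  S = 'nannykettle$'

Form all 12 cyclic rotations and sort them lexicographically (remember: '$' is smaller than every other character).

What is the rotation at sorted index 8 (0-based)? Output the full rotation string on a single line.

Answer: nykettle$nan

Derivation:
All 12 rotations (rotation i = S[i:]+S[:i]):
  rot[0] = nannykettle$
  rot[1] = annykettle$n
  rot[2] = nnykettle$na
  rot[3] = nykettle$nan
  rot[4] = ykettle$nann
  rot[5] = kettle$nanny
  rot[6] = ettle$nannyk
  rot[7] = ttle$nannyke
  rot[8] = tle$nannyket
  rot[9] = le$nannykett
  rot[10] = e$nannykettl
  rot[11] = $nannykettle
Sorted (with $ < everything):
  sorted[0] = $nannykettle
  sorted[1] = annykettle$n
  sorted[2] = e$nannykettl
  sorted[3] = ettle$nannyk
  sorted[4] = kettle$nanny
  sorted[5] = le$nannykett
  sorted[6] = nannykettle$
  sorted[7] = nnykettle$na
  sorted[8] = nykettle$nan
  sorted[9] = tle$nannyket
  sorted[10] = ttle$nannyke
  sorted[11] = ykettle$nann
sorted[8] = nykettle$nan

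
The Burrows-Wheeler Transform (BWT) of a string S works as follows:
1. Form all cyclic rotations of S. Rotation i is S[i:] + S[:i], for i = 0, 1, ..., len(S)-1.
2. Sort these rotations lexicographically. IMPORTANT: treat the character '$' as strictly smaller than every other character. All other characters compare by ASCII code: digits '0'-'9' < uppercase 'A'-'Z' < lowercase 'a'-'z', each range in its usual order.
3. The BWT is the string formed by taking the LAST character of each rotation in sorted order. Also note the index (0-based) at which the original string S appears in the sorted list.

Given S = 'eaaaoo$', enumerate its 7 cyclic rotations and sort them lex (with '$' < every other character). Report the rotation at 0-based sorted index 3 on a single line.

Answer: aoo$eaa

Derivation:
All 7 rotations (rotation i = S[i:]+S[:i]):
  rot[0] = eaaaoo$
  rot[1] = aaaoo$e
  rot[2] = aaoo$ea
  rot[3] = aoo$eaa
  rot[4] = oo$eaaa
  rot[5] = o$eaaao
  rot[6] = $eaaaoo
Sorted (with $ < everything):
  sorted[0] = $eaaaoo
  sorted[1] = aaaoo$e
  sorted[2] = aaoo$ea
  sorted[3] = aoo$eaa
  sorted[4] = eaaaoo$
  sorted[5] = o$eaaao
  sorted[6] = oo$eaaa
sorted[3] = aoo$eaa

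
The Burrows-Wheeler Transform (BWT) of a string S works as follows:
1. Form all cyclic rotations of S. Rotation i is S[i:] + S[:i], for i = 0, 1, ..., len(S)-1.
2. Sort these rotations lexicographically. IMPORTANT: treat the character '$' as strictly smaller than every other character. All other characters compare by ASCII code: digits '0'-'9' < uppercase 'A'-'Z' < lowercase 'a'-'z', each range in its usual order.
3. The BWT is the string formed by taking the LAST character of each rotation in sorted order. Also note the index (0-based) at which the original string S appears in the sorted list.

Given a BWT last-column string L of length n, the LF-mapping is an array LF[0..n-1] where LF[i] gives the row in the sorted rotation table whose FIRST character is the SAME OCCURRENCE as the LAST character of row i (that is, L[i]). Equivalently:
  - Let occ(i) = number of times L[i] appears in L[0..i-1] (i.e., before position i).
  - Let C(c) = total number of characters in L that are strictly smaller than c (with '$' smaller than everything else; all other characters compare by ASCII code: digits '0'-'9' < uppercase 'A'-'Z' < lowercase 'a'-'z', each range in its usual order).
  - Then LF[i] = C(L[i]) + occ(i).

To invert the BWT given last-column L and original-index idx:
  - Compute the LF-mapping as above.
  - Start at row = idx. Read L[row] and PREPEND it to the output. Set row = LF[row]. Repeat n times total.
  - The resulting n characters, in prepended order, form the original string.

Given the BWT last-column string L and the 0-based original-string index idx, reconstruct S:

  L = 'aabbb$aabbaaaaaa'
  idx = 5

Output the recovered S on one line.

Answer: aabababaabaabaa$

Derivation:
LF mapping: 1 2 11 12 13 0 3 4 14 15 5 6 7 8 9 10
Walk LF starting at row 5, prepending L[row]:
  step 1: row=5, L[5]='$', prepend. Next row=LF[5]=0
  step 2: row=0, L[0]='a', prepend. Next row=LF[0]=1
  step 3: row=1, L[1]='a', prepend. Next row=LF[1]=2
  step 4: row=2, L[2]='b', prepend. Next row=LF[2]=11
  step 5: row=11, L[11]='a', prepend. Next row=LF[11]=6
  step 6: row=6, L[6]='a', prepend. Next row=LF[6]=3
  step 7: row=3, L[3]='b', prepend. Next row=LF[3]=12
  step 8: row=12, L[12]='a', prepend. Next row=LF[12]=7
  step 9: row=7, L[7]='a', prepend. Next row=LF[7]=4
  step 10: row=4, L[4]='b', prepend. Next row=LF[4]=13
  step 11: row=13, L[13]='a', prepend. Next row=LF[13]=8
  step 12: row=8, L[8]='b', prepend. Next row=LF[8]=14
  step 13: row=14, L[14]='a', prepend. Next row=LF[14]=9
  step 14: row=9, L[9]='b', prepend. Next row=LF[9]=15
  step 15: row=15, L[15]='a', prepend. Next row=LF[15]=10
  step 16: row=10, L[10]='a', prepend. Next row=LF[10]=5
Reversed output: aabababaabaabaa$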